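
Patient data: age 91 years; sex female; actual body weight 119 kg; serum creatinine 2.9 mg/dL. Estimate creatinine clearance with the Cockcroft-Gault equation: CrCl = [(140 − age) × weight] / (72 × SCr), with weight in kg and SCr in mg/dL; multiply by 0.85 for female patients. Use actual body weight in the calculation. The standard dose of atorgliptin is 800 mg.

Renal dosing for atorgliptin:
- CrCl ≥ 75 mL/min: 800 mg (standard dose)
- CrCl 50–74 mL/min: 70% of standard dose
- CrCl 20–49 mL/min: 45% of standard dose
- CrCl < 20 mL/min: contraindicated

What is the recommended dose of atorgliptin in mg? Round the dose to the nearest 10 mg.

360 mg

CrCl = (140 − 91) × 119 / (72 × 2.9) × 0.85 = 5831.0 / 208.80 × 0.85 ≈ 23.7 mL/min
CrCl ≈ 24 mL/min → bracket 20–49 mL/min.
45% of 800 mg = 360 mg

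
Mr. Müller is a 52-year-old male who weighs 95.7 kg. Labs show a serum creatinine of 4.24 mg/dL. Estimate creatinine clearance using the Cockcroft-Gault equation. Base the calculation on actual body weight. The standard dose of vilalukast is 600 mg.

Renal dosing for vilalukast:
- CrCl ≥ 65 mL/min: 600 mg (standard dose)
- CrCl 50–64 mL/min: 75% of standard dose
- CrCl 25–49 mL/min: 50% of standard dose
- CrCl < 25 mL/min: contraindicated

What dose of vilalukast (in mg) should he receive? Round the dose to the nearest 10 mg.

CrCl = (140 − 52) × 95.7 / (72 × 4.24) = 8421.6 / 305.28 ≈ 27.6 mL/min
CrCl ≈ 28 mL/min → bracket 25–49 mL/min.
50% of 600 mg = 300 mg

300 mg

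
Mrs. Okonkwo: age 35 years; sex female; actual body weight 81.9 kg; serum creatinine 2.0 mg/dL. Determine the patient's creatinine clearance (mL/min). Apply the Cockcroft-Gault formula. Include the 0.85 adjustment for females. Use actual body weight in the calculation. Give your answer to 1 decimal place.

50.8 mL/min

CrCl = (140 − 35) × 81.9 / (72 × 2) × 0.85 = 8599.5 / 144.00 × 0.85 ≈ 50.8 mL/min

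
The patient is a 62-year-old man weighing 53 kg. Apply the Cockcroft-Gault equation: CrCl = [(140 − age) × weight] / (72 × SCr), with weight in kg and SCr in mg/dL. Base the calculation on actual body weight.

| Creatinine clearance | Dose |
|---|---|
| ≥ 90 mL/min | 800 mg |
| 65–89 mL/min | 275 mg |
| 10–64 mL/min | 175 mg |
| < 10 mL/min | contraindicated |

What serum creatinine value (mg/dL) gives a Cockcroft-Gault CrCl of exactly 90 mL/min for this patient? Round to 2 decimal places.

Standard dose requires CrCl ≥ 90 mL/min.
Set (140 − 62) × 53 / (72 × SCr) = 90
SCr = (140 − 62) × 53 / (72 × 90) = 0.638 mg/dL

0.64 mg/dL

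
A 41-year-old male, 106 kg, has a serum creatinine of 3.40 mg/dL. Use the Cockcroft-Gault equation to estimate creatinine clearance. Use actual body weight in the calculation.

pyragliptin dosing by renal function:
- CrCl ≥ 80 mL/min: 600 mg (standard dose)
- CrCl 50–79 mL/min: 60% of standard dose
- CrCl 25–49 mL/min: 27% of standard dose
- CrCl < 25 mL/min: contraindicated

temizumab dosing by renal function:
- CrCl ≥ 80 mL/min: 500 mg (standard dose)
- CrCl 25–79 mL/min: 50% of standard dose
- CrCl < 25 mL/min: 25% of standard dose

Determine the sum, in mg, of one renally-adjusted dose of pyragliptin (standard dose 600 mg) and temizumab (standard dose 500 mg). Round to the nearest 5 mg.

410 mg

CrCl = (140 − 41) × 106 / (72 × 3.4) = 10494.0 / 244.80 ≈ 42.9 mL/min
CrCl ≈ 43 mL/min.
pyragliptin: 25–49 mL/min → 27% of 600 mg = 162 mg.
temizumab: 25–79 mL/min → 50% of 500 mg = 250 mg.
Total = 162 + 250 = 412 mg.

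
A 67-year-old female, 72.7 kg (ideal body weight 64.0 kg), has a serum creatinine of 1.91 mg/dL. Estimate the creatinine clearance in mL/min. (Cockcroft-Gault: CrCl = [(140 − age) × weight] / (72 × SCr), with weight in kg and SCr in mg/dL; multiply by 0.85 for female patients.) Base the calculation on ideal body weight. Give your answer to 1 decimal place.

CrCl = (140 − 67) × 64 / (72 × 1.91) × 0.85 = 4672.0 / 137.52 × 0.85 ≈ 28.9 mL/min

28.9 mL/min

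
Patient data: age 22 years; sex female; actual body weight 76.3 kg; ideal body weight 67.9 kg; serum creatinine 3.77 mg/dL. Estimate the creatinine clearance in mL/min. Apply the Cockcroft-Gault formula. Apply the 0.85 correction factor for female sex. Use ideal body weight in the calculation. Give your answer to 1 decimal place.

CrCl = (140 − 22) × 67.9 / (72 × 3.77) × 0.85 = 8012.2 / 271.44 × 0.85 ≈ 25.1 mL/min

25.1 mL/min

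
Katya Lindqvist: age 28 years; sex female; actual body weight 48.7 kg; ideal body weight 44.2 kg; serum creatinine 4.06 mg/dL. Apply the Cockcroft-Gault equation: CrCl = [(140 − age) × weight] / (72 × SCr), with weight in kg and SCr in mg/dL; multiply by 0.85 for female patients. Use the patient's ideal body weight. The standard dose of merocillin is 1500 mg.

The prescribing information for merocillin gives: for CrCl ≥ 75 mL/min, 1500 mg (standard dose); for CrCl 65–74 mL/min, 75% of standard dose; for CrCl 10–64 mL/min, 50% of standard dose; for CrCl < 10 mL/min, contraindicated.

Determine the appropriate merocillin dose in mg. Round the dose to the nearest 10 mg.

750 mg

CrCl = (140 − 28) × 44.2 / (72 × 4.06) × 0.85 = 4950.4 / 292.32 × 0.85 ≈ 14.4 mL/min
CrCl ≈ 14 mL/min → bracket 10–64 mL/min.
50% of 1500 mg = 750 mg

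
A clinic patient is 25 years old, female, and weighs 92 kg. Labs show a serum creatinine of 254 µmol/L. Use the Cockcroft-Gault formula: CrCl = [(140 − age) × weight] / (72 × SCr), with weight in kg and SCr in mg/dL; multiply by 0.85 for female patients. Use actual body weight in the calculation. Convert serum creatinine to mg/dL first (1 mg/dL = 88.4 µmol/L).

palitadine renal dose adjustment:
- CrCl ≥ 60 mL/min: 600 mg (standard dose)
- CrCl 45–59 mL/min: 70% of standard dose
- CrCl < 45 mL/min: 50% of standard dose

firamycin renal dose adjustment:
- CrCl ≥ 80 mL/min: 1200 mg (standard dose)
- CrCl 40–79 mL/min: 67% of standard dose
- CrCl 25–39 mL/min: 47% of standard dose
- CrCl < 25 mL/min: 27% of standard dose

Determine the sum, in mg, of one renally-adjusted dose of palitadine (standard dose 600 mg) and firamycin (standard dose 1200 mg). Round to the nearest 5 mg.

1105 mg

SCr = 254 / 88.4 = 2.873 mg/dL
CrCl = (140 − 25) × 92 / (72 × 2.873) × 0.85 = 10580.0 / 206.86 × 0.85 ≈ 43.5 mL/min
CrCl ≈ 43 mL/min.
palitadine: < 45 mL/min → 50% of 600 mg = 300 mg.
firamycin: 40–79 mL/min → 67% of 1200 mg = 804 mg.
Total = 300 + 804 = 1104 mg.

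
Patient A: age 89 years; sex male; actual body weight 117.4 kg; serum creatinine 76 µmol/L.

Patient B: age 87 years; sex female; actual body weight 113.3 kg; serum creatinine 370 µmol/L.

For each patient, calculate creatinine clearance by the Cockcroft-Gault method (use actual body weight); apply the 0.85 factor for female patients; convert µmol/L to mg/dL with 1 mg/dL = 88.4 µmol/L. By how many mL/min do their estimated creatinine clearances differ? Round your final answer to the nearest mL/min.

Patient A: SCr = 76 / 88.4 = 0.86 mg/dL
Patient A: CrCl = (140 − 89) × 117.4 / (72 × 0.86) = 5987.4 / 61.92 ≈ 96.7 mL/min
Patient B: SCr = 370 / 88.4 = 4.186 mg/dL
Patient B: CrCl = (140 − 87) × 113.3 / (72 × 4.186) × 0.85 = 6004.9 / 301.39 × 0.85 ≈ 16.9 mL/min
|96.7 − 16.9| = 79.8 mL/min

80 mL/min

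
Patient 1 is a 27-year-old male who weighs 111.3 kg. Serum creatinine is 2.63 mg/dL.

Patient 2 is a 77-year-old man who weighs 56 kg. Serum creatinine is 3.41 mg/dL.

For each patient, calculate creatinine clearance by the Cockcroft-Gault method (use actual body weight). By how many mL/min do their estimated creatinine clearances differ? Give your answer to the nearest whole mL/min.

Patient 1: CrCl = (140 − 27) × 111.3 / (72 × 2.63) = 12576.9 / 189.36 ≈ 66.4 mL/min
Patient 2: CrCl = (140 − 77) × 56 / (72 × 3.41) = 3528.0 / 245.52 ≈ 14.4 mL/min
|66.4 − 14.4| = 52.0 mL/min

52 mL/min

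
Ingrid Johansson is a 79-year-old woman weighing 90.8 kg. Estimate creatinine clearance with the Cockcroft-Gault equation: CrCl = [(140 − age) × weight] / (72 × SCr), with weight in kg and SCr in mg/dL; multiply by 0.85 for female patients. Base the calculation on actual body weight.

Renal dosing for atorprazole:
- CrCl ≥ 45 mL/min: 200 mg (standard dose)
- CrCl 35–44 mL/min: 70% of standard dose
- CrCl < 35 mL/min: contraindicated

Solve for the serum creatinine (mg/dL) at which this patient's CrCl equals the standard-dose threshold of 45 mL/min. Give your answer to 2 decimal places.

Standard dose requires CrCl ≥ 45 mL/min.
Set (140 − 79) × 90.8 × 0.85 / (72 × SCr) = 45
SCr = (140 − 79) × 90.8 × 0.85 / (72 × 45) = 1.453 mg/dL

1.45 mg/dL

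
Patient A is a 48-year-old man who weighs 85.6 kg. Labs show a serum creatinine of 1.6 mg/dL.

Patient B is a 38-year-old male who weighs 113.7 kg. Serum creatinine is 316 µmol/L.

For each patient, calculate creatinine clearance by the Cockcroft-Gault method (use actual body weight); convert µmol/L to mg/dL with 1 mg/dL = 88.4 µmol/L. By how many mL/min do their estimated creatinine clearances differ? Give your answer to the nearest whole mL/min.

23 mL/min

Patient A: CrCl = (140 − 48) × 85.6 / (72 × 1.6) = 7875.2 / 115.20 ≈ 68.4 mL/min
Patient B: SCr = 316 / 88.4 = 3.575 mg/dL
Patient B: CrCl = (140 − 38) × 113.7 / (72 × 3.575) = 11597.4 / 257.40 ≈ 45.1 mL/min
|68.4 − 45.1| = 23.3 mL/min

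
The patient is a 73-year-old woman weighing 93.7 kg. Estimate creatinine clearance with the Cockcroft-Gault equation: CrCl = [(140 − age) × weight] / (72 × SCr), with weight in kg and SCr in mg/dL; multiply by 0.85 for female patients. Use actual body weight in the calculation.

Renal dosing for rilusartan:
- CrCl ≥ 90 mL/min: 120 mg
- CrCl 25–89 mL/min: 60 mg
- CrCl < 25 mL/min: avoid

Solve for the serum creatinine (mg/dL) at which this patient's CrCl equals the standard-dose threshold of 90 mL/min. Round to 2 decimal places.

Standard dose requires CrCl ≥ 90 mL/min.
Set (140 − 73) × 93.7 × 0.85 / (72 × SCr) = 90
SCr = (140 − 73) × 93.7 × 0.85 / (72 × 90) = 0.823 mg/dL

0.82 mg/dL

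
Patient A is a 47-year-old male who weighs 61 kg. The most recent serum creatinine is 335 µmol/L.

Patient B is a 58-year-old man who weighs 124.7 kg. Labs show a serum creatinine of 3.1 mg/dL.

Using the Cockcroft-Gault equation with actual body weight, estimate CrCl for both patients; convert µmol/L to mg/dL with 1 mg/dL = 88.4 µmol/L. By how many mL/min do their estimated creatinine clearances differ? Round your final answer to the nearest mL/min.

Patient A: SCr = 335 / 88.4 = 3.79 mg/dL
Patient A: CrCl = (140 − 47) × 61 / (72 × 3.79) = 5673.0 / 272.88 ≈ 20.8 mL/min
Patient B: CrCl = (140 − 58) × 124.7 / (72 × 3.1) = 10225.4 / 223.20 ≈ 45.8 mL/min
|20.8 − 45.8| = 25.0 mL/min

25 mL/min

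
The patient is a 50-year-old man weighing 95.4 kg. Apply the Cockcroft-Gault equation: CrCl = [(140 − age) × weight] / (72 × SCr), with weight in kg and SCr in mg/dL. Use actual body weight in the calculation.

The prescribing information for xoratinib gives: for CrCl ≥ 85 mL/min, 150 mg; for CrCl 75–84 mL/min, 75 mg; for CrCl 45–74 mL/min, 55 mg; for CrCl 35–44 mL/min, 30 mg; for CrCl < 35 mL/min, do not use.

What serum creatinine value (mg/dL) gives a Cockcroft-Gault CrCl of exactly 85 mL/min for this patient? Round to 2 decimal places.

Standard dose requires CrCl ≥ 85 mL/min.
Set (140 − 50) × 95.4 / (72 × SCr) = 85
SCr = (140 − 50) × 95.4 / (72 × 85) = 1.403 mg/dL

1.40 mg/dL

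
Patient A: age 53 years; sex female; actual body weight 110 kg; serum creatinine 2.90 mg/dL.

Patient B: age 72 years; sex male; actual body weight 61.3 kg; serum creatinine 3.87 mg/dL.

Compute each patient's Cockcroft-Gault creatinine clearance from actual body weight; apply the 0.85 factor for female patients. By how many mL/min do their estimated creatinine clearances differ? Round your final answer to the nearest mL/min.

24 mL/min

Patient A: CrCl = (140 − 53) × 110 / (72 × 2.9) × 0.85 = 9570.0 / 208.80 × 0.85 ≈ 39.0 mL/min
Patient B: CrCl = (140 − 72) × 61.3 / (72 × 3.87) = 4168.4 / 278.64 ≈ 15.0 mL/min
|39.0 − 15.0| = 24.0 mL/min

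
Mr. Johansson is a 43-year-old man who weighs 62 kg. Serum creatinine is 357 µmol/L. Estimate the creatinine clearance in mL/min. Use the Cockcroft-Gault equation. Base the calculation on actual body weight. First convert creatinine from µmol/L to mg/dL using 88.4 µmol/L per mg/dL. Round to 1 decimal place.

20.7 mL/min

SCr = 357 / 88.4 = 4.038 mg/dL
CrCl = (140 − 43) × 62 / (72 × 4.038) = 6014.0 / 290.74 ≈ 20.7 mL/min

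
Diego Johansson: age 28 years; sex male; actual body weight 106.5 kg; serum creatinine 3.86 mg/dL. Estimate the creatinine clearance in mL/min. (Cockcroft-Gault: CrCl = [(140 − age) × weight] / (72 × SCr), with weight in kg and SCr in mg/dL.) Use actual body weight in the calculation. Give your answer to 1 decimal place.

42.9 mL/min

CrCl = (140 − 28) × 106.5 / (72 × 3.86) = 11928.0 / 277.92 ≈ 42.9 mL/min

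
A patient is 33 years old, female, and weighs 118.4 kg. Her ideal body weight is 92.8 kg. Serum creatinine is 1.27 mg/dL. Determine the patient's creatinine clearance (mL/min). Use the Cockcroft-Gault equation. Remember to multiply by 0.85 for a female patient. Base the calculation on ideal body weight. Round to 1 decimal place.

CrCl = (140 − 33) × 92.8 / (72 × 1.27) × 0.85 = 9929.6 / 91.44 × 0.85 ≈ 92.3 mL/min

92.3 mL/min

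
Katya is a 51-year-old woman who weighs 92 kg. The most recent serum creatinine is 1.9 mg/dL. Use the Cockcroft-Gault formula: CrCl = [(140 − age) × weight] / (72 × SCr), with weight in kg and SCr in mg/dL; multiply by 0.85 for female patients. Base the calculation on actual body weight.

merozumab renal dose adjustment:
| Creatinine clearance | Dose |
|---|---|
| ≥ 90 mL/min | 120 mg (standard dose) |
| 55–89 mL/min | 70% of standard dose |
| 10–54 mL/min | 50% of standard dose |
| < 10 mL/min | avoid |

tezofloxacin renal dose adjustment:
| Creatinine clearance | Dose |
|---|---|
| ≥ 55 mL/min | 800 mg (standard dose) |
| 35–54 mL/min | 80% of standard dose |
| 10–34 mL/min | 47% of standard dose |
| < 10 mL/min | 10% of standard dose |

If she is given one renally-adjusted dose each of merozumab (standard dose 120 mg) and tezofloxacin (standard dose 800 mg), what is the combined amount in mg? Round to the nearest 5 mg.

700 mg

CrCl = (140 − 51) × 92 / (72 × 1.9) × 0.85 = 8188.0 / 136.80 × 0.85 ≈ 50.9 mL/min
CrCl ≈ 51 mL/min.
merozumab: 10–54 mL/min → 50% of 120 mg = 60 mg.
tezofloxacin: 35–54 mL/min → 80% of 800 mg = 640 mg.
Total = 60 + 640 = 700 mg.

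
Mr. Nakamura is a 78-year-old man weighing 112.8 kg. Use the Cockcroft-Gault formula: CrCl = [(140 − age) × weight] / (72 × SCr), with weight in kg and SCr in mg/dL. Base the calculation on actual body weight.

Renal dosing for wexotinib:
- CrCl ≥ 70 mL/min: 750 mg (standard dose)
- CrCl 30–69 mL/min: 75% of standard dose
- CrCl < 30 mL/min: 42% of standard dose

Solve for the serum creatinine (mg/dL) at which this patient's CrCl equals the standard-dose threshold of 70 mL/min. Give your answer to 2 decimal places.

1.39 mg/dL

Standard dose requires CrCl ≥ 70 mL/min.
Set (140 − 78) × 112.8 / (72 × SCr) = 70
SCr = (140 − 78) × 112.8 / (72 × 70) = 1.388 mg/dL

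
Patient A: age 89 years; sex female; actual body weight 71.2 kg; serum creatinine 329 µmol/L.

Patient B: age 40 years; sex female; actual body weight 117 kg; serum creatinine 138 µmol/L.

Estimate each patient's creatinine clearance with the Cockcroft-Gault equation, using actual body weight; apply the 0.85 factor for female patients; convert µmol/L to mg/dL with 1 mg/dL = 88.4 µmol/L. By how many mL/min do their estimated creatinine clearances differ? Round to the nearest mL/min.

77 mL/min

Patient A: SCr = 329 / 88.4 = 3.722 mg/dL
Patient A: CrCl = (140 − 89) × 71.2 / (72 × 3.722) × 0.85 = 3631.2 / 267.98 × 0.85 ≈ 11.5 mL/min
Patient B: SCr = 138 / 88.4 = 1.561 mg/dL
Patient B: CrCl = (140 − 40) × 117 / (72 × 1.561) × 0.85 = 11700.0 / 112.39 × 0.85 ≈ 88.5 mL/min
|11.5 − 88.5| = 77.0 mL/min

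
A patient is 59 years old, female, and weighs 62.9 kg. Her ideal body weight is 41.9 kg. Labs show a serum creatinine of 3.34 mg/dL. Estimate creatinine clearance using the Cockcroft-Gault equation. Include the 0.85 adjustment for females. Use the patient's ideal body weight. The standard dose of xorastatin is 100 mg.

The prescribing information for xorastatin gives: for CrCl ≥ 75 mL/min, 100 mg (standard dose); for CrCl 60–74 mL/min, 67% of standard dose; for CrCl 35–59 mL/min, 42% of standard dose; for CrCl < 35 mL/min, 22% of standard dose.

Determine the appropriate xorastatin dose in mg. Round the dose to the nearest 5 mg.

20 mg

CrCl = (140 − 59) × 41.9 / (72 × 3.34) × 0.85 = 3393.9 / 240.48 × 0.85 ≈ 12.0 mL/min
CrCl ≈ 12 mL/min → bracket < 35 mL/min.
22% of 100 mg = 22 mg → 20 mg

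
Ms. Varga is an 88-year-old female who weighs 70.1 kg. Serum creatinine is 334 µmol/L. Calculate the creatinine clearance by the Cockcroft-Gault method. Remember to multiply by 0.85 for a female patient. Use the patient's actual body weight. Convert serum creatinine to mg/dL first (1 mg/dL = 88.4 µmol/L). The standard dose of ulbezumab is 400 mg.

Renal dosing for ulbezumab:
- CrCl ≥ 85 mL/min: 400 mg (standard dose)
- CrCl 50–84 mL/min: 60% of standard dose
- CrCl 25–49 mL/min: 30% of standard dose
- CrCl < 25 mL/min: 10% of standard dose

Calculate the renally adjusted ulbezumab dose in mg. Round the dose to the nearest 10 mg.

SCr = 334 / 88.4 = 3.778 mg/dL
CrCl = (140 − 88) × 70.1 / (72 × 3.778) × 0.85 = 3645.2 / 272.02 × 0.85 ≈ 11.4 mL/min
CrCl ≈ 11 mL/min → bracket < 25 mL/min.
10% of 400 mg = 40 mg

40 mg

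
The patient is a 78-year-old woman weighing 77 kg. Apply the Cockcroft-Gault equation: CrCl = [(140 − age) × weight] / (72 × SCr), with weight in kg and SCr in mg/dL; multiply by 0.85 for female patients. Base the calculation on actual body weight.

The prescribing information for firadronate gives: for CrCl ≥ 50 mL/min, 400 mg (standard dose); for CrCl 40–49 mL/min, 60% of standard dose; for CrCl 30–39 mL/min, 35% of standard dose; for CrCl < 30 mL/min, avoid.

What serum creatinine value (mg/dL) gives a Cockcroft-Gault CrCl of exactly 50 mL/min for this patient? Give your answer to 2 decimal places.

1.13 mg/dL

Standard dose requires CrCl ≥ 50 mL/min.
Set (140 − 78) × 77 × 0.85 / (72 × SCr) = 50
SCr = (140 − 78) × 77 × 0.85 / (72 × 50) = 1.127 mg/dL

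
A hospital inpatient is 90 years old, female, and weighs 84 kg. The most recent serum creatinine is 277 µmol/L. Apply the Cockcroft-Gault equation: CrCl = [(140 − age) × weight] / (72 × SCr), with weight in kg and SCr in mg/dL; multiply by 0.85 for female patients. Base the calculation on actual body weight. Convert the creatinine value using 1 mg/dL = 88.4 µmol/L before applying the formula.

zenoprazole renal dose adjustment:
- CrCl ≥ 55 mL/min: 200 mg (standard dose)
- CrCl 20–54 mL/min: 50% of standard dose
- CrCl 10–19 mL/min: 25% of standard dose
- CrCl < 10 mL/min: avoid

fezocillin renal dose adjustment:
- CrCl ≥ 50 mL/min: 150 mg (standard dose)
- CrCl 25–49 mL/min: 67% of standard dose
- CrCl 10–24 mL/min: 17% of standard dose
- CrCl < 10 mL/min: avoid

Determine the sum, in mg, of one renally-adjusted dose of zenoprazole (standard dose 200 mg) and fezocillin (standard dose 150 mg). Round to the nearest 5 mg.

SCr = 277 / 88.4 = 3.133 mg/dL
CrCl = (140 − 90) × 84 / (72 × 3.133) × 0.85 = 4200.0 / 225.58 × 0.85 ≈ 15.8 mL/min
CrCl ≈ 16 mL/min.
zenoprazole: 10–19 mL/min → 25% of 200 mg = 50 mg.
fezocillin: 10–24 mL/min → 17% of 150 mg = 25.5 mg.
Total = 50 + 25.5 = 75.5 mg.

75 mg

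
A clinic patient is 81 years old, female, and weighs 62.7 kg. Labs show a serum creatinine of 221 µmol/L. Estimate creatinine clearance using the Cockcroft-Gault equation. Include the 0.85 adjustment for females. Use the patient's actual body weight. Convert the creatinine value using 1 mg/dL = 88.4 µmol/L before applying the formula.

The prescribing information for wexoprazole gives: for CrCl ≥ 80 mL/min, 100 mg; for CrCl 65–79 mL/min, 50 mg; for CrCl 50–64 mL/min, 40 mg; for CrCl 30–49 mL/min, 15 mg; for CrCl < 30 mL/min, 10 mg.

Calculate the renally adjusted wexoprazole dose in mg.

SCr = 221 / 88.4 = 2.5 mg/dL
CrCl = (140 − 81) × 62.7 / (72 × 2.5) × 0.85 = 3699.3 / 180.00 × 0.85 ≈ 17.5 mL/min
CrCl ≈ 17 mL/min → bracket < 30 mL/min.
Dose for this bracket: 10 mg.

10 mg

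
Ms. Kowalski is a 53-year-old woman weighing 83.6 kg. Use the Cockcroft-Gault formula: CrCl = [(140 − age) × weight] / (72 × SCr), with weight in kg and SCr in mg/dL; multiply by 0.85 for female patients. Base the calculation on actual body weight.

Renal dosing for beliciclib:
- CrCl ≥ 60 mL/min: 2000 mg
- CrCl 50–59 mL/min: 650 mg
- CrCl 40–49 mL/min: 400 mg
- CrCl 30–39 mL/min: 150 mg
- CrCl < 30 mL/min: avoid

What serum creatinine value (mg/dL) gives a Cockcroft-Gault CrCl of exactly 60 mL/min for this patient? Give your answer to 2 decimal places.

Standard dose requires CrCl ≥ 60 mL/min.
Set (140 − 53) × 83.6 × 0.85 / (72 × SCr) = 60
SCr = (140 − 53) × 83.6 × 0.85 / (72 × 60) = 1.431 mg/dL

1.43 mg/dL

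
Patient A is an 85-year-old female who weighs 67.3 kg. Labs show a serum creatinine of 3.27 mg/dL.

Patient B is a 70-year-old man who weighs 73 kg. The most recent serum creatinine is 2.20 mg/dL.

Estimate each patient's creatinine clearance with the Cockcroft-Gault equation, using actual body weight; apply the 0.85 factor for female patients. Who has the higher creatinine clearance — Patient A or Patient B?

Patient A: CrCl = (140 − 85) × 67.3 / (72 × 3.27) × 0.85 = 3701.5 / 235.44 × 0.85 ≈ 13.4 mL/min
Patient B: CrCl = (140 − 70) × 73 / (72 × 2.2) = 5110.0 / 158.40 ≈ 32.3 mL/min
13.4 vs 32.3 mL/min → Patient B is higher.

Patient B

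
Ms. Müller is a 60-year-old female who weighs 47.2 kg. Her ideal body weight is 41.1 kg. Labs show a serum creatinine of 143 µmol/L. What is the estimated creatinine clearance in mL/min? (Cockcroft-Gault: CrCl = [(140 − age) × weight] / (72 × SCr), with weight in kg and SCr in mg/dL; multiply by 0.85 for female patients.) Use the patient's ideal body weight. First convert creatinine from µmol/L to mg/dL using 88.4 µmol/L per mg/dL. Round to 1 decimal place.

24.0 mL/min

SCr = 143 / 88.4 = 1.618 mg/dL
CrCl = (140 − 60) × 41.1 / (72 × 1.618) × 0.85 = 3288.0 / 116.50 × 0.85 ≈ 24.0 mL/min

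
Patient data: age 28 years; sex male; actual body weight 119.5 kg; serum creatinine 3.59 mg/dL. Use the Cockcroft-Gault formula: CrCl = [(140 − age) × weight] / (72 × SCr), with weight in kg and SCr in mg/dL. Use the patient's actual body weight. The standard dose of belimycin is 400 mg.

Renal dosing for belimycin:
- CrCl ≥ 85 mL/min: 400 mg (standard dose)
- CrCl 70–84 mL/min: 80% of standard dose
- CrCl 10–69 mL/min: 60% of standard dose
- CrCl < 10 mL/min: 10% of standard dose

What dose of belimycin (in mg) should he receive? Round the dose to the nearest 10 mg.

CrCl = (140 − 28) × 119.5 / (72 × 3.59) = 13384.0 / 258.48 ≈ 51.8 mL/min
CrCl ≈ 52 mL/min → bracket 10–69 mL/min.
60% of 400 mg = 240 mg

240 mg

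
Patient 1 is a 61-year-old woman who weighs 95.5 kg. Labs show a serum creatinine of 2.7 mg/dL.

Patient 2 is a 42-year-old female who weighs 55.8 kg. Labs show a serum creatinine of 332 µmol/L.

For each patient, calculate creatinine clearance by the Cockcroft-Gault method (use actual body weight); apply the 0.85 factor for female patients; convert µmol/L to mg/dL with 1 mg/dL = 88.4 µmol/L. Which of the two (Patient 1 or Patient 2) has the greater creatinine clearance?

Patient 1

Patient 1: CrCl = (140 − 61) × 95.5 / (72 × 2.7) × 0.85 = 7544.5 / 194.40 × 0.85 ≈ 33.0 mL/min
Patient 2: SCr = 332 / 88.4 = 3.756 mg/dL
Patient 2: CrCl = (140 − 42) × 55.8 / (72 × 3.756) × 0.85 = 5468.4 / 270.43 × 0.85 ≈ 17.2 mL/min
33.0 vs 17.2 mL/min → Patient 1 is higher.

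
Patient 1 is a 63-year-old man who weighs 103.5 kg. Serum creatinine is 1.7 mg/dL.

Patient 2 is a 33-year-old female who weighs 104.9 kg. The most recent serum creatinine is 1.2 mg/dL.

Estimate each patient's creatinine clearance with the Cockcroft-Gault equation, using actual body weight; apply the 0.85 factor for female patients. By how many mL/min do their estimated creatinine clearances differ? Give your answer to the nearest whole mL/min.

Patient 1: CrCl = (140 − 63) × 103.5 / (72 × 1.7) = 7969.5 / 122.40 ≈ 65.1 mL/min
Patient 2: CrCl = (140 − 33) × 104.9 / (72 × 1.2) × 0.85 = 11224.3 / 86.40 × 0.85 ≈ 110.4 mL/min
|65.1 − 110.4| = 45.3 mL/min

45 mL/min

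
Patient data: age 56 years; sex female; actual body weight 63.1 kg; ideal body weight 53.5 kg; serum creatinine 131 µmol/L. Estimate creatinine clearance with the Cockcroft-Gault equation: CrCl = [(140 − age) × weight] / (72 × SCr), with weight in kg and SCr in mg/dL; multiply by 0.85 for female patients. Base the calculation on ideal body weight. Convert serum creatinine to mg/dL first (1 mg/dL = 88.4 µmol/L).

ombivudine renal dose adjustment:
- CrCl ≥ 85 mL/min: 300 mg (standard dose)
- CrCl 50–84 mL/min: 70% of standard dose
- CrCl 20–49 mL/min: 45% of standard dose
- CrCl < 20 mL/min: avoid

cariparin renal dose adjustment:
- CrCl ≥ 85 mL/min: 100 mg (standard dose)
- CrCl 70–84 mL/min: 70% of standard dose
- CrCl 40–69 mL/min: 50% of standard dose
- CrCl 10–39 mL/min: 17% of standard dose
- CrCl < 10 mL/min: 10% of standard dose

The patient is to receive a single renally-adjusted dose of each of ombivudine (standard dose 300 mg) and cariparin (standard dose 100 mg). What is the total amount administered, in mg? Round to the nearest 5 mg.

150 mg

SCr = 131 / 88.4 = 1.482 mg/dL
CrCl = (140 − 56) × 53.5 / (72 × 1.482) × 0.85 = 4494.0 / 106.70 × 0.85 ≈ 35.8 mL/min
CrCl ≈ 36 mL/min.
ombivudine: 20–49 mL/min → 45% of 300 mg = 135 mg.
cariparin: 10–39 mL/min → 17% of 100 mg = 17 mg.
Total = 135 + 17 = 152 mg.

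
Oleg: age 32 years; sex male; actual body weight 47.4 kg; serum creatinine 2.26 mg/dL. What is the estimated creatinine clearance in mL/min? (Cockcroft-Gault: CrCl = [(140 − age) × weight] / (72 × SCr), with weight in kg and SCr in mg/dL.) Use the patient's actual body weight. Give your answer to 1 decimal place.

31.5 mL/min

CrCl = (140 − 32) × 47.4 / (72 × 2.26) = 5119.2 / 162.72 ≈ 31.5 mL/min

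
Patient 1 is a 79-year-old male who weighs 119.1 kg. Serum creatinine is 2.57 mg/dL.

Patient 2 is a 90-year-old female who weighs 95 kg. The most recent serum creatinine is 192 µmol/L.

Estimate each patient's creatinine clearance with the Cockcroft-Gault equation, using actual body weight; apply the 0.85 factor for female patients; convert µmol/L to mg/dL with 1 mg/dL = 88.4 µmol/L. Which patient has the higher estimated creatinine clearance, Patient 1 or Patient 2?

Patient 1: CrCl = (140 − 79) × 119.1 / (72 × 2.57) = 7265.1 / 185.04 ≈ 39.3 mL/min
Patient 2: SCr = 192 / 88.4 = 2.172 mg/dL
Patient 2: CrCl = (140 − 90) × 95 / (72 × 2.172) × 0.85 = 4750.0 / 156.38 × 0.85 ≈ 25.8 mL/min
39.3 vs 25.8 mL/min → Patient 1 is higher.

Patient 1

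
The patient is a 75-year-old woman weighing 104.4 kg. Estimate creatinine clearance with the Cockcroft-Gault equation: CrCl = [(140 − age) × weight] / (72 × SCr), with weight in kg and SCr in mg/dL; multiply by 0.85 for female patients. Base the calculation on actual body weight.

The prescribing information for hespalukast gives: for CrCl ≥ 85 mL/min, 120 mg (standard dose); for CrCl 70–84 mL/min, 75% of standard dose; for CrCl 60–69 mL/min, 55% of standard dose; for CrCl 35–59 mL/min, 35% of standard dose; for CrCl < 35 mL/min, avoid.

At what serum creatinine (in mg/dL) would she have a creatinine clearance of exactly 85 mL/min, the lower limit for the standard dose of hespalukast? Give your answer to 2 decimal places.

Standard dose requires CrCl ≥ 85 mL/min.
Set (140 − 75) × 104.4 × 0.85 / (72 × SCr) = 85
SCr = (140 − 75) × 104.4 × 0.85 / (72 × 85) = 0.942 mg/dL

0.94 mg/dL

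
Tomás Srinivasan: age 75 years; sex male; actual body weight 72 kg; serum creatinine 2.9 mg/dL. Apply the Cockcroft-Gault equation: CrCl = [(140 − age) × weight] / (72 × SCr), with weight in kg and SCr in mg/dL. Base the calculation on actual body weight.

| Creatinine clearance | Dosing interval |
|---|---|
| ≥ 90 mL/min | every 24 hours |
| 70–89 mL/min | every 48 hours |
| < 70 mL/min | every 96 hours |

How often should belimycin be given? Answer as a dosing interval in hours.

CrCl = (140 − 75) × 72 / (72 × 2.9) = 4680.0 / 208.80 ≈ 22.4 mL/min
CrCl ≈ 22 mL/min → bracket < 70 mL/min → every 96 hours.

every 96 hours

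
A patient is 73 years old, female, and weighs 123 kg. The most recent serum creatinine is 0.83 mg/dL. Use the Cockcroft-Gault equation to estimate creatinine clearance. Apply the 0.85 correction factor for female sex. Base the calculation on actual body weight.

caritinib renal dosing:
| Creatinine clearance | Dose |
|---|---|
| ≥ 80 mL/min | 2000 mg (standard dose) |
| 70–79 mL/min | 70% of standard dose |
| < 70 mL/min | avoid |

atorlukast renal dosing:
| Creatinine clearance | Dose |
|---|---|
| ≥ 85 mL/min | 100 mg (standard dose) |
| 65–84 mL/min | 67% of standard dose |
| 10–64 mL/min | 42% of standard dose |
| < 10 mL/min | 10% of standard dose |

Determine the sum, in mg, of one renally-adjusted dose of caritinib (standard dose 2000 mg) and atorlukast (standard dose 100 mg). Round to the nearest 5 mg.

CrCl = (140 − 73) × 123 / (72 × 0.83) × 0.85 = 8241.0 / 59.76 × 0.85 ≈ 117.2 mL/min
CrCl ≈ 117 mL/min.
caritinib: ≥ 80 mL/min → 100% of 2000 mg = 2000 mg.
atorlukast: ≥ 85 mL/min → 100% of 100 mg = 100 mg.
Total = 2000 + 100 = 2100 mg.

2100 mg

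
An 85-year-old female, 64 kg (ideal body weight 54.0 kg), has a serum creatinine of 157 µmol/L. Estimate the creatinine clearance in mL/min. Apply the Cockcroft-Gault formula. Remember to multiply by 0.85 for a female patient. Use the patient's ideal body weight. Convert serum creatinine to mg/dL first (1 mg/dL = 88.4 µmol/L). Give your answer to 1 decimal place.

SCr = 157 / 88.4 = 1.776 mg/dL
CrCl = (140 − 85) × 54 / (72 × 1.776) × 0.85 = 2970.0 / 127.87 × 0.85 ≈ 19.7 mL/min

19.7 mL/min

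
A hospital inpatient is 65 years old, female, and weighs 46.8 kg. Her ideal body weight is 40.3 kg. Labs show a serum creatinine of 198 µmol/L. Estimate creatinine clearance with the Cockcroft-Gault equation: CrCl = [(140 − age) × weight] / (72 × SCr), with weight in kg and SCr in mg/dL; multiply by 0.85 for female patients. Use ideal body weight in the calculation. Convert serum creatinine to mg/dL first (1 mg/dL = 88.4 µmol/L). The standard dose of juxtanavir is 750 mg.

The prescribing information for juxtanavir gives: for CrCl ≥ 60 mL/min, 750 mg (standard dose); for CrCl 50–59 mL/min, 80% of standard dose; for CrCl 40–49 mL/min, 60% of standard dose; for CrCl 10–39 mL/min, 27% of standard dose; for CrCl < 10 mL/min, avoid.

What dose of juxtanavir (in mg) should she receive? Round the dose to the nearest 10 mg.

200 mg

SCr = 198 / 88.4 = 2.24 mg/dL
CrCl = (140 − 65) × 40.3 / (72 × 2.24) × 0.85 = 3022.5 / 161.28 × 0.85 ≈ 15.9 mL/min
CrCl ≈ 16 mL/min → bracket 10–39 mL/min.
27% of 750 mg = 202.5 mg → 200 mg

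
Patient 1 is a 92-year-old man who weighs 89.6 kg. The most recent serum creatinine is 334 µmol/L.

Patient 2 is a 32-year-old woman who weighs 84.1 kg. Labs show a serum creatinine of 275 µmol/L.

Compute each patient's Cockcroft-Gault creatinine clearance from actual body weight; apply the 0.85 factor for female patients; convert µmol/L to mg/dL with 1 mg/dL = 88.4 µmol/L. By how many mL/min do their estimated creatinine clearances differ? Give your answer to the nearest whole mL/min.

19 mL/min

Patient 1: SCr = 334 / 88.4 = 3.778 mg/dL
Patient 1: CrCl = (140 − 92) × 89.6 / (72 × 3.778) = 4300.8 / 272.02 ≈ 15.8 mL/min
Patient 2: SCr = 275 / 88.4 = 3.111 mg/dL
Patient 2: CrCl = (140 − 32) × 84.1 / (72 × 3.111) × 0.85 = 9082.8 / 223.99 × 0.85 ≈ 34.5 mL/min
|15.8 − 34.5| = 18.7 mL/min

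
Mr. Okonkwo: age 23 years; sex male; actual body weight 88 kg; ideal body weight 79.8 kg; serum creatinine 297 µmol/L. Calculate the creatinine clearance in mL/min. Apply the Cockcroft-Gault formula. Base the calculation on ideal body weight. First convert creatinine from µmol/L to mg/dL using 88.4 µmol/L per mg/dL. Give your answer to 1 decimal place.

SCr = 297 / 88.4 = 3.36 mg/dL
CrCl = (140 − 23) × 79.8 / (72 × 3.36) = 9336.6 / 241.92 ≈ 38.6 mL/min

38.6 mL/min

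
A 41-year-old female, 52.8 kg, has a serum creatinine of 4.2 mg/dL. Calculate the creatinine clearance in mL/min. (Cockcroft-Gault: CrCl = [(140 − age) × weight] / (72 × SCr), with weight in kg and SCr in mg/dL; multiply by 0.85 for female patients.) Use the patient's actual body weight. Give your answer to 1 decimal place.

14.7 mL/min

CrCl = (140 − 41) × 52.8 / (72 × 4.2) × 0.85 = 5227.2 / 302.40 × 0.85 ≈ 14.7 mL/min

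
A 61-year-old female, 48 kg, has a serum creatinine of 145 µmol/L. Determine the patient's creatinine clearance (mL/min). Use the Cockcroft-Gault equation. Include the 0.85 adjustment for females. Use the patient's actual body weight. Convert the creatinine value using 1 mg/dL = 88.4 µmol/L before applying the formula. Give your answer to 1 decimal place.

SCr = 145 / 88.4 = 1.64 mg/dL
CrCl = (140 − 61) × 48 / (72 × 1.64) × 0.85 = 3792.0 / 118.08 × 0.85 ≈ 27.3 mL/min

27.3 mL/min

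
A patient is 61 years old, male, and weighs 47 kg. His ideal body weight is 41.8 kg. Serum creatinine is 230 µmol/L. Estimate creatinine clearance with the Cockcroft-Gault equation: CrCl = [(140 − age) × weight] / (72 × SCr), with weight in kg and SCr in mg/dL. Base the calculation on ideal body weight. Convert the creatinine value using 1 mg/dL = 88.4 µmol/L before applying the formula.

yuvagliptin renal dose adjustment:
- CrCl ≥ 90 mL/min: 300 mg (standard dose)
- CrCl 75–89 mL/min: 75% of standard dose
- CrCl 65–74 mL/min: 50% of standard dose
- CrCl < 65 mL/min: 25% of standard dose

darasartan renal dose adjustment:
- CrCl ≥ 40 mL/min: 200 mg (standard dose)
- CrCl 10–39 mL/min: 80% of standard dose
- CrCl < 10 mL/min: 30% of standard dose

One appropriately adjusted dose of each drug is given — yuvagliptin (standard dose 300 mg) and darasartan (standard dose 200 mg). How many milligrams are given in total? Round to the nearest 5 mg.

SCr = 230 / 88.4 = 2.602 mg/dL
CrCl = (140 − 61) × 41.8 / (72 × 2.602) = 3302.2 / 187.34 ≈ 17.6 mL/min
CrCl ≈ 18 mL/min.
yuvagliptin: < 65 mL/min → 25% of 300 mg = 75 mg.
darasartan: 10–39 mL/min → 80% of 200 mg = 160 mg.
Total = 75 + 160 = 235 mg.

235 mg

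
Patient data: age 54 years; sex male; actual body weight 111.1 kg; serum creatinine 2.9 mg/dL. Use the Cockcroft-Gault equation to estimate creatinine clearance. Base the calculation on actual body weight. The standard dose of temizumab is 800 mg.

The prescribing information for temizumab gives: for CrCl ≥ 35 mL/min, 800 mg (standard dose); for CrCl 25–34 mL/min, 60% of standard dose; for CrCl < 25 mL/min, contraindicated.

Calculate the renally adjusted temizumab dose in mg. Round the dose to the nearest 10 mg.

CrCl = (140 − 54) × 111.1 / (72 × 2.9) = 9554.6 / 208.80 ≈ 45.8 mL/min
CrCl ≈ 46 mL/min → bracket ≥ 35 mL/min.
100% of 800 mg = 800 mg

800 mg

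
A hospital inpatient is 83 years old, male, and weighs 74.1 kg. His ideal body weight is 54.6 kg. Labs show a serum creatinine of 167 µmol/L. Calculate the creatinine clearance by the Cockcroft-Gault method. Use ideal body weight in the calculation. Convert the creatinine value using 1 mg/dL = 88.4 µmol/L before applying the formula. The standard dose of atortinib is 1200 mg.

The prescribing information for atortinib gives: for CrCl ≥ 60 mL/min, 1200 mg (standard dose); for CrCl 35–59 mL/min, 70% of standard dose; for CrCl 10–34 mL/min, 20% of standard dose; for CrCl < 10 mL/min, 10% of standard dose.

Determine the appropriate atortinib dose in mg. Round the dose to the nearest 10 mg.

240 mg

SCr = 167 / 88.4 = 1.889 mg/dL
CrCl = (140 − 83) × 54.6 / (72 × 1.889) = 3112.2 / 136.01 ≈ 22.9 mL/min
CrCl ≈ 23 mL/min → bracket 10–34 mL/min.
20% of 1200 mg = 240 mg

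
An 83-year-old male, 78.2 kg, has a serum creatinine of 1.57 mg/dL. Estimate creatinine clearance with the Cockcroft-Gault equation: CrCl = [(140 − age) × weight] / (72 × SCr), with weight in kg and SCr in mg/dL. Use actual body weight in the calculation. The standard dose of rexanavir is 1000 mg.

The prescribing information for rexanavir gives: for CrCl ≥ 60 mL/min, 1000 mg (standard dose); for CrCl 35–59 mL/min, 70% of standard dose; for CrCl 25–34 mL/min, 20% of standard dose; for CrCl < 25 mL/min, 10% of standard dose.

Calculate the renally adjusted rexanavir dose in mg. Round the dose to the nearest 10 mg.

700 mg

CrCl = (140 − 83) × 78.2 / (72 × 1.57) = 4457.4 / 113.04 ≈ 39.4 mL/min
CrCl ≈ 39 mL/min → bracket 35–59 mL/min.
70% of 1000 mg = 700 mg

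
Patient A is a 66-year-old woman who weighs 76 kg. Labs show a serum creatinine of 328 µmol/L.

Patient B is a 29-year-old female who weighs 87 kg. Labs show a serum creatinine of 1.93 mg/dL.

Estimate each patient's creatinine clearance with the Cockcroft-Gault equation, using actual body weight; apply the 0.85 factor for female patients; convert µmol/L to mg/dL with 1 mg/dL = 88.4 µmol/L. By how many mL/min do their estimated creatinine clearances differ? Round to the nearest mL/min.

Patient A: SCr = 328 / 88.4 = 3.71 mg/dL
Patient A: CrCl = (140 − 66) × 76 / (72 × 3.71) × 0.85 = 5624.0 / 267.12 × 0.85 ≈ 17.9 mL/min
Patient B: CrCl = (140 − 29) × 87 / (72 × 1.93) × 0.85 = 9657.0 / 138.96 × 0.85 ≈ 59.1 mL/min
|17.9 − 59.1| = 41.2 mL/min

41 mL/min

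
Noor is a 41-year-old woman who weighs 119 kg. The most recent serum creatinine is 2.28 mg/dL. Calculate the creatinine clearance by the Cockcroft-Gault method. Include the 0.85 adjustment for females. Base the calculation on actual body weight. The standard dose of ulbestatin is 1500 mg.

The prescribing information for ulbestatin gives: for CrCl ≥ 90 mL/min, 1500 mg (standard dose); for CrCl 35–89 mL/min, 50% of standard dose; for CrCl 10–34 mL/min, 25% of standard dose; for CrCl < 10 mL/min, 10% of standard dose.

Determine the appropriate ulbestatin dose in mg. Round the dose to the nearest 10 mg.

CrCl = (140 − 41) × 119 / (72 × 2.28) × 0.85 = 11781.0 / 164.16 × 0.85 ≈ 61.0 mL/min
CrCl ≈ 61 mL/min → bracket 35–89 mL/min.
50% of 1500 mg = 750 mg

750 mg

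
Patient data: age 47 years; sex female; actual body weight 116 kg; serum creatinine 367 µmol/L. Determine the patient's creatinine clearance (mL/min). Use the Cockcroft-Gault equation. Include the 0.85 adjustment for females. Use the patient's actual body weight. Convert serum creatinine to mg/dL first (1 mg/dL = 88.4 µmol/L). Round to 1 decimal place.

SCr = 367 / 88.4 = 4.152 mg/dL
CrCl = (140 − 47) × 116 / (72 × 4.152) × 0.85 = 10788.0 / 298.94 × 0.85 ≈ 30.7 mL/min

30.7 mL/min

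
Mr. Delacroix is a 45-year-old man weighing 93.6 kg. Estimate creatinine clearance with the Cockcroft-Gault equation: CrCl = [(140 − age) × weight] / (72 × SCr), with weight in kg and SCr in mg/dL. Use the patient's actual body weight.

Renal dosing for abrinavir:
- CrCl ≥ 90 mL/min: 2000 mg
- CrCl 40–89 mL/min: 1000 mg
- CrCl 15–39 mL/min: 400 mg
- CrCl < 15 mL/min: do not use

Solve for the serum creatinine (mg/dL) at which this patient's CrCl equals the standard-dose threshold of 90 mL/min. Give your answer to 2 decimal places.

Standard dose requires CrCl ≥ 90 mL/min.
Set (140 − 45) × 93.6 / (72 × SCr) = 90
SCr = (140 − 45) × 93.6 / (72 × 90) = 1.372 mg/dL

1.37 mg/dL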